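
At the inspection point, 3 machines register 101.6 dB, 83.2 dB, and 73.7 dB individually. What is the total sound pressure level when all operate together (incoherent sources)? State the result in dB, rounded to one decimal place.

Incoherent sources combine by intensity addition: L_total = 10·log₁₀(Σ 10^(L_i/10)).
Σ 10^(L/10) = 10^(101.6/10) + 10^(83.2/10) + 10^(73.7/10) = 1.469e+10.
L_total = 10·log₁₀(1.469e+10) = 101.67 dB.

101.7 dB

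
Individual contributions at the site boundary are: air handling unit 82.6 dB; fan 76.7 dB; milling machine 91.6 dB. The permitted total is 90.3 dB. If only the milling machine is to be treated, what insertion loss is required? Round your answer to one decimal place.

2.3 dB

Fixed contribution from the other sources: Σ 10^(L/10) = 10^(82.6/10) + 10^(76.7/10) = 2.287e+08 (83.59 dB).
To meet 90.3 dB overall, the treated milling machine may contribute at most 10^(90.3/10) − 2.287e+08 = 8.428e+08, i.e. 89.26 dB.
So the milling machine must be reduced from 91.6 to 89.26 dB: IL = 2.34 dB.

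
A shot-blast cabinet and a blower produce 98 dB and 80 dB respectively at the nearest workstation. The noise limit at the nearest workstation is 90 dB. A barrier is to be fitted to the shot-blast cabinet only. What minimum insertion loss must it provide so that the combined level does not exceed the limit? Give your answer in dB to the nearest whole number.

8 dB

The untreated sources together contribute 10^(80/10) = 1.000e+08, i.e. 80.00 dB.
The limit corresponds to 10^(90/10) = 1.000e+09; subtracting the fixed part leaves 9.000e+08 for the shot-blast cabinet, i.e. 89.54 dB.
Required insertion loss = 98 − 89.54 = 8.46 dB.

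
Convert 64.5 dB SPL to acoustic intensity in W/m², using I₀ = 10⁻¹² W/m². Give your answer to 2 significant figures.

I = I₀·10^(L/10) = 10⁻¹² × 10^(64.5/10) = 10^(-5.550).

2.8e-06 W/m²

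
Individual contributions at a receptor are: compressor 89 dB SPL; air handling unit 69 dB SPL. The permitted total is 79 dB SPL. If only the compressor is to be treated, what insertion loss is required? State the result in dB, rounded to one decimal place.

10.5 dB

The untreated sources together contribute 10^(69/10) = 7.943e+06, i.e. 69.00 dB SPL.
The limit corresponds to 10^(79/10) = 7.943e+07; subtracting the fixed part leaves 7.149e+07 for the compressor, i.e. 78.54 dB SPL.
So the compressor must be reduced from 89 to 78.54 dB SPL: IL = 10.46 dB.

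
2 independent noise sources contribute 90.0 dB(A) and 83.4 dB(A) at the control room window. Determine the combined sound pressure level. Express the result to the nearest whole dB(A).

91 dB(A)

For uncorrelated sources the intensities add, so convert each level to linear form, sum, and take 10·log₁₀ of the total.
Σ 10^(L/10) = 10^(90.0/10) + 10^(83.4/10) = 1.219e+09.
L_total = 10·log₁₀(1.219e+09) = 90.86 dB(A).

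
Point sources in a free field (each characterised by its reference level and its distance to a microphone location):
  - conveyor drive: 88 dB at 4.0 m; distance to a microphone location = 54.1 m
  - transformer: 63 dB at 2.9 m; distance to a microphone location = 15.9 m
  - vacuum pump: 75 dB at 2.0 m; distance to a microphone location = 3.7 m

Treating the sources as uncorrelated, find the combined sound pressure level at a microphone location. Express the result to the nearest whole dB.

Apply inverse-square spreading to bring every level to the receiver, then sum 10^(L/10).
conveyor drive: 88 − 20·log₁₀(54.1/4.0) = 88 − 22.62 = 65.38 dB.
transformer: 63 − 20·log₁₀(15.9/2.9) = 63 − 14.78 = 48.22 dB.
vacuum pump: 75 − 20·log₁₀(3.7/2.0) = 75 − 5.34 = 69.66 dB.
Σ 10^(L/10) = 1.276e+07 → L_total = 10·log₁₀(1.276e+07) = 71.06 dB.

71 dB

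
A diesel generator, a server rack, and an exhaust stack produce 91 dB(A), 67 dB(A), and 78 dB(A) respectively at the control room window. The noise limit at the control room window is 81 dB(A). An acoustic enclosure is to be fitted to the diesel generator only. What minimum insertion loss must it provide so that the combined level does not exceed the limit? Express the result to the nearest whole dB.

13 dB

The untreated sources together contribute 10^(67/10) + 10^(78/10) = 6.811e+07, i.e. 78.33 dB(A).
To meet 81 dB(A) overall, the treated diesel generator may contribute at most 10^(81/10) − 6.811e+07 = 5.778e+07, i.e. 77.62 dB(A).
So the diesel generator must be reduced from 91 to 77.62 dB(A): IL = 13.38 dB.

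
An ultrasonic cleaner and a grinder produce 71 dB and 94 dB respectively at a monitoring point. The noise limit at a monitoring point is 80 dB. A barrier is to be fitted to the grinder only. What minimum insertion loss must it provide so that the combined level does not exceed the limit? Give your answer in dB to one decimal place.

14.6 dB

Everything except the grinder sums to 10^(71/10) = 1.259e+07 in linear terms, 71.00 dB.
To meet 80 dB overall, the treated grinder may contribute at most 10^(80/10) − 1.259e+07 = 8.741e+07, i.e. 79.42 dB.
So the grinder must be reduced from 94 to 79.42 dB: IL = 14.58 dB.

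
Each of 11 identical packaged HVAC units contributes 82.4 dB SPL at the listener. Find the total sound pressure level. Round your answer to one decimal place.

With 11 equal, uncorrelated contributions the intensity is 11× that of one unit, giving a rise of 10·log₁₀ 11.
L_total = 82.4 + 10·log₁₀(11) = 82.4 + 10.414 = 92.81 dB SPL.

92.8 dB SPL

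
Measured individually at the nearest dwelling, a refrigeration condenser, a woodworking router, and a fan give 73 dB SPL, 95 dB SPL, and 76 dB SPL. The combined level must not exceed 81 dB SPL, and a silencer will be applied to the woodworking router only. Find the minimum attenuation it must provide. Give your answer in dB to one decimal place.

16.8 dB

The untreated sources together contribute 10^(73/10) + 10^(76/10) = 5.976e+07, i.e. 77.76 dB SPL.
The limit corresponds to 10^(81/10) = 1.259e+08; subtracting the fixed part leaves 6.613e+07 for the woodworking router, i.e. 78.20 dB SPL.
So the woodworking router must be reduced from 95 to 78.20 dB SPL: IL = 16.80 dB.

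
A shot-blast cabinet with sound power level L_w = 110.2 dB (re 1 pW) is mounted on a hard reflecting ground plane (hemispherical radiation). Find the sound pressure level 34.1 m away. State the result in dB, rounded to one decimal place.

71.6 dB

Free-field hemispherical radiation: L_p = L_w − 10·log₁₀(2π·r²), r = 34.1 m.
2π·r² = 7306 m², 10·log₁₀ of that is 38.637 dB.
L_p = 110.2 − 38.637 = 71.56 dB.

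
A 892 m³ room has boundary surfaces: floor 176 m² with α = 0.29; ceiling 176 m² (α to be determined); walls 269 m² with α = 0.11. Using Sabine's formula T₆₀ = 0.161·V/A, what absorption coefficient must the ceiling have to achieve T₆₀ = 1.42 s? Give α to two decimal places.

0.12

Required total absorption A = 0.161·892/1.42 = 101.14 m².
Absorption from the other surfaces = 176·0.29 + 269·0.11 = 80.63 m², so the ceiling must supply 20.51 m² over 176 m².
α = 20.51/176 = 0.117.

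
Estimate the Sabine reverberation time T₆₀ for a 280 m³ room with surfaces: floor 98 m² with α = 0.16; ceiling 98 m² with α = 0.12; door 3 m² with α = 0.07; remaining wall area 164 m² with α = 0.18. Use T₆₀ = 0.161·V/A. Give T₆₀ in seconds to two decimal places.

A = Σ Sᵢαᵢ = 98·0.16 + 98·0.12 + 3·0.07 + 164·0.18 = 57.17 m².
T₆₀ = 0.161·V/A = 0.161·280/57.17 = 0.789 s.

0.79 s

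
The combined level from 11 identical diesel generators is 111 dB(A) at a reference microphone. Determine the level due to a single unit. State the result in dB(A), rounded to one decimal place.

100.6 dB(A)

Dividing the total intensity by 11 lowers the level by 10·log₁₀ 11 = 10.414 dB: L₁ = 111 − 10.414.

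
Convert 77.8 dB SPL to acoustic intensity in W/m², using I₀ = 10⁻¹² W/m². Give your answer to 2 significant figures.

I/I₀ = 10^(77.8/10) = 6.026e+07, so I = 6.026e+07 × 10⁻¹² W/m².

6.0e-05 W/m²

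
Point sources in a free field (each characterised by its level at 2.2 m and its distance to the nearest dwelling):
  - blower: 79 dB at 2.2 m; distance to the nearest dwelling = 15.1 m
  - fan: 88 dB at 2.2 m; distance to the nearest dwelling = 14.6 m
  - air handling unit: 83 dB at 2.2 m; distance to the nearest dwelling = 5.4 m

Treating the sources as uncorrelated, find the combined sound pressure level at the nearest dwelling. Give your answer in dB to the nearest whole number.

Apply inverse-square spreading to bring every level to the receiver, then sum 10^(L/10).
blower: 79 − 20·log₁₀(15.1/2.2) = 79 − 16.73 = 62.27 dB.
fan: 88 − 20·log₁₀(14.6/2.2) = 88 − 16.44 = 71.56 dB.
air handling unit: 83 − 20·log₁₀(5.4/2.2) = 83 − 7.80 = 75.20 dB.
Σ 10^(L/10) = 4.913e+07 → L_total = 10·log₁₀(4.913e+07) = 76.91 dB.

77 dB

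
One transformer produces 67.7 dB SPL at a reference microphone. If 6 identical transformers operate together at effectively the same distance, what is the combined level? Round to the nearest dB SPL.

L_total = L₁ + 10·log₁₀ N for N identical incoherent sources.
L_total = 67.7 + 10·log₁₀(6) = 67.7 + 7.782 = 75.48 dB SPL.

75 dB SPL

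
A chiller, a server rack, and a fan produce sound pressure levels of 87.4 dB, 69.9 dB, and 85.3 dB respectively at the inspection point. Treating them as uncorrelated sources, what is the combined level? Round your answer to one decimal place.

89.5 dB

For uncorrelated sources the intensities add, so convert each level to linear form, sum, and take 10·log₁₀ of the total.
Σ 10^(L/10) = 10^(87.4/10) + 10^(69.9/10) + 10^(85.3/10) = 8.982e+08.
L_total = 10·log₁₀(8.982e+08) = 89.53 dB.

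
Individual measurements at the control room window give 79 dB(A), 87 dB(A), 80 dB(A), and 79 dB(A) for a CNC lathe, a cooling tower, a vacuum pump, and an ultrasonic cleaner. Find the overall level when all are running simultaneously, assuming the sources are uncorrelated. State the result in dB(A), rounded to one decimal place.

Incoherent sources combine by intensity addition: L_total = 10·log₁₀(Σ 10^(L_i/10)).
Σ 10^(L/10) = 10^(79/10) + 10^(87/10) + 10^(80/10) + 10^(79/10) = 7.601e+08.
L_total = 10·log₁₀(7.601e+08) = 88.81 dB(A).

88.8 dB(A)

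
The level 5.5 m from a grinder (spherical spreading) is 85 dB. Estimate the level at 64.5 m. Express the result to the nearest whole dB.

64 dB

Spherical spreading from a point source gives a 20·log₁₀(r₂/r₁) drop.
L₂ = 85 − 20·log₁₀(64.5/5.5) = 85 − 21.384 = 63.62 dB.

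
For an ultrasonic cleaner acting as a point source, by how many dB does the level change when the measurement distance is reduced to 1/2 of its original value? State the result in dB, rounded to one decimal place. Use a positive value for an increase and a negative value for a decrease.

+6.0 dB

Point-source spreading: ΔL = −20·log₁₀(r₂/r₁).
ΔL = −20·log₁₀(0.5) = +6.02 dB.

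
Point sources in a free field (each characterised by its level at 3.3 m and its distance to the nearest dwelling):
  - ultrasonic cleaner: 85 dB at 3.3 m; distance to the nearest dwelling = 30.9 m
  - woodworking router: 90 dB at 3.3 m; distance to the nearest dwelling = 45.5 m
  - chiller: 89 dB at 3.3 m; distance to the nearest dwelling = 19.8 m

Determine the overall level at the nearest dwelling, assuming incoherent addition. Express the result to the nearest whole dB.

Apply inverse-square spreading to bring every level to the receiver, then sum 10^(L/10).
ultrasonic cleaner: 85 − 20·log₁₀(30.9/3.3) = 85 − 19.43 = 65.57 dB.
woodworking router: 90 − 20·log₁₀(45.5/3.3) = 90 − 22.79 = 67.21 dB.
chiller: 89 − 20·log₁₀(19.8/3.3) = 89 − 15.56 = 73.44 dB.
Σ 10^(L/10) = 3.093e+07 → L_total = 10·log₁₀(3.093e+07) = 74.90 dB.

75 dB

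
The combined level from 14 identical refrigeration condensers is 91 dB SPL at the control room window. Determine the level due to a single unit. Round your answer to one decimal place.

14 equal contributions raise the level by 10·log₁₀ 14 = 11.461 dB, so each unit alone gives 91 − 11.461.

79.5 dB SPL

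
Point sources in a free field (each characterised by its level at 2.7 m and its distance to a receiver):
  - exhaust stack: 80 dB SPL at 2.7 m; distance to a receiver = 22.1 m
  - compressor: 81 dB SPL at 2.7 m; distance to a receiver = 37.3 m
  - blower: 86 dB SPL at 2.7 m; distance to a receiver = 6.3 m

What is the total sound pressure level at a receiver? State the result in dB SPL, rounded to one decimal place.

Apply inverse-square spreading to bring every level to the receiver, then sum 10^(L/10).
exhaust stack: 80 − 20·log₁₀(22.1/2.7) = 80 − 18.26 = 61.74 dB SPL.
compressor: 81 − 20·log₁₀(37.3/2.7) = 81 − 22.81 = 58.19 dB SPL.
blower: 86 − 20·log₁₀(6.3/2.7) = 86 − 7.36 = 78.64 dB SPL.
Σ 10^(L/10) = 7.527e+07 → L_total = 10·log₁₀(7.527e+07) = 78.77 dB SPL.

78.8 dB SPL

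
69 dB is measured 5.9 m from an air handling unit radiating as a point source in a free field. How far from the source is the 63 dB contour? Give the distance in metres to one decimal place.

11.8 m

Point-source spreading drops the level by 20·log₁₀(r₂/r₁); inverting, r₂/r₁ = 10^(ΔL/20).
r₂ = 5.9·10^((69−63)/20) = 5.9·10^(6.0/20) = 11.77 m.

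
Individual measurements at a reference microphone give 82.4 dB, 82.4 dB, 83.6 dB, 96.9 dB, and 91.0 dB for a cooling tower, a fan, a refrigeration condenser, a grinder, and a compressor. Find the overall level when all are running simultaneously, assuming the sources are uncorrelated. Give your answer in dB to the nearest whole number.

For uncorrelated sources the intensities add, so convert each level to linear form, sum, and take 10·log₁₀ of the total.
Σ 10^(L/10) = 10^(82.4/10) + 10^(82.4/10) + 10^(83.6/10) + 10^(96.9/10) + 10^(91.0/10) = 6.733e+09.
L_total = 10·log₁₀(6.733e+09) = 98.28 dB.

98 dB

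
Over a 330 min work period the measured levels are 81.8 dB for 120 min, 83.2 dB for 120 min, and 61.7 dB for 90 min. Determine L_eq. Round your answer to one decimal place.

L_eq = 10·log₁₀[(1/T)·Σ tᵢ·10^(Lᵢ/10)] with T = 330 min.
Σ tᵢ·10^(Lᵢ/10) = 120·10^(81.8/10) + 120·10^(83.2/10) + 90·10^(61.7/10) = 4.337e+10.
L_eq = 10·log₁₀(4.337e+10/330) = 81.19 dB.

81.2 dB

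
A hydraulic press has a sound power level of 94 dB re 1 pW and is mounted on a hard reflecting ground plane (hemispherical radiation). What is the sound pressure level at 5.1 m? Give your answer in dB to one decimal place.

71.9 dB

Free-field hemispherical radiation: L_p = L_w − 10·log₁₀(2π·r²), r = 5.1 m.
2π·r² = 163.4 m², 10·log₁₀ of that is 22.133 dB.
L_p = 94 − 22.133 = 71.87 dB.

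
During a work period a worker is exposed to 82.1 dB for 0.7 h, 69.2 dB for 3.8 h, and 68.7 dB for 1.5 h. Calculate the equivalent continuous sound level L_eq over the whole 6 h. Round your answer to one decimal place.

Weight each interval's intensity by its duration and average over T = 6 h:
Σ tᵢ·10^(Lᵢ/10) = 0.7·10^(82.1/10) + 3.8·10^(69.2/10) + 1.5·10^(68.7/10) = 1.563e+08.
L_eq = 10·log₁₀(1.563e+08/6) = 74.16 dB.

74.2 dB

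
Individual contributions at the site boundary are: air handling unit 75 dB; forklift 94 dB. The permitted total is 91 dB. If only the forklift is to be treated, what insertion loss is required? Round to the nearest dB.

3 dB

Everything except the forklift sums to 10^(75/10) = 3.162e+07 in linear terms, 75.00 dB.
To meet 91 dB overall, the treated forklift may contribute at most 10^(91/10) − 3.162e+07 = 1.227e+09, i.e. 90.89 dB.
Required insertion loss = 94 − 90.89 = 3.11 dB.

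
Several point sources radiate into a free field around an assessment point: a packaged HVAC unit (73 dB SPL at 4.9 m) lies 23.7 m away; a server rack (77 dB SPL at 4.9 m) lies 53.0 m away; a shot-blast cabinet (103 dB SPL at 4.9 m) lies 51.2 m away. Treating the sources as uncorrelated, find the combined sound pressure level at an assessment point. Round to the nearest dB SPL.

83 dB SPL

First find each source's level at the receiver (point-source: −20·log₁₀(r/r_ref)), then combine on an intensity basis.
packaged HVAC unit: 73 − 20·log₁₀(23.7/4.9) = 73 − 13.69 = 59.31 dB SPL.
server rack: 77 − 20·log₁₀(53.0/4.9) = 77 − 20.68 = 56.32 dB SPL.
shot-blast cabinet: 103 − 20·log₁₀(51.2/4.9) = 103 − 20.38 = 82.62 dB SPL.
Σ 10^(L/10) = 1.840e+08 → L_total = 10·log₁₀(1.840e+08) = 82.65 dB SPL.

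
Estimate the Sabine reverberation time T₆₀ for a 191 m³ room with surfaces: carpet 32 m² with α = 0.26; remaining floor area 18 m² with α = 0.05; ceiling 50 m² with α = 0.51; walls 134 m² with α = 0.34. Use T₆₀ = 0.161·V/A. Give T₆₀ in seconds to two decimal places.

0.38 s

Total absorption A = 32·0.26 + 18·0.05 + 50·0.51 + 134·0.34 = 80.28 m² sabins.
T₆₀ = 0.161 × 191 / 80.28 = 0.383 s.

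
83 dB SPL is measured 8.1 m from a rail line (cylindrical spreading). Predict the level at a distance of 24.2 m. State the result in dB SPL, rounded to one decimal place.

78.2 dB SPL

Line-source attenuation: ΔL = 10·log₁₀(r₂/r₁) = 10·log₁₀(24.2/8.1) = 4.753 dB.
L₂ = 83 − 10·log₁₀(24.2/8.1) = 83 − 4.753 = 78.25 dB SPL.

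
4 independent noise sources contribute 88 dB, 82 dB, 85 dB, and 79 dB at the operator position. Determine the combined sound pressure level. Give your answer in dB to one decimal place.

90.7 dB

For uncorrelated sources the intensities add, so convert each level to linear form, sum, and take 10·log₁₀ of the total.
Σ 10^(L/10) = 10^(88/10) + 10^(82/10) + 10^(85/10) + 10^(79/10) = 1.185e+09.
L_total = 10·log₁₀(1.185e+09) = 90.74 dB.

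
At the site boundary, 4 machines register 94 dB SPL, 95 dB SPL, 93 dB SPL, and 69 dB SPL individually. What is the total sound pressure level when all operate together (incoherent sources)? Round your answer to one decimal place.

Incoherent sources combine by intensity addition: L_total = 10·log₁₀(Σ 10^(L_i/10)).
Σ 10^(L/10) = 10^(94/10) + 10^(95/10) + 10^(93/10) + 10^(69/10) = 7.677e+09.
L_total = 10·log₁₀(7.677e+09) = 98.85 dB SPL.

98.9 dB SPL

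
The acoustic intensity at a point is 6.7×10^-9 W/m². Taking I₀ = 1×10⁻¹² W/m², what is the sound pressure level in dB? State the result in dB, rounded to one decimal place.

L = 10·log₁₀(I/I₀) = 10·log₁₀(6.7×10^-9/10⁻¹²) = 10·log₁₀(6.7×10^3).
L = 10·(0.8261 + 3) = 38.26 dB.

38.3 dB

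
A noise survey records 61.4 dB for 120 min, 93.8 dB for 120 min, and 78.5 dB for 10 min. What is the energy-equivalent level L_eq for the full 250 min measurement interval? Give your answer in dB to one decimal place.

The energy average is taken in the linear domain: L_eq = 10·log₁₀[(Σ tᵢ·10^(Lᵢ/10))/T], T = 250 min.
Σ tᵢ·10^(Lᵢ/10) = 120·10^(61.4/10) + 120·10^(93.8/10) + 10·10^(78.5/10) = 2.887e+11.
L_eq = 10·log₁₀(2.887e+11/250) = 90.63 dB.

90.6 dB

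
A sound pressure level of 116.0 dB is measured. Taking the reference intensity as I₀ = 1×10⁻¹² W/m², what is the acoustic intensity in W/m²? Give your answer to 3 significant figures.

I = I₀·10^(L/10) = 10⁻¹² × 10^(116.0/10) = 10^(-0.400).

0.398 W/m²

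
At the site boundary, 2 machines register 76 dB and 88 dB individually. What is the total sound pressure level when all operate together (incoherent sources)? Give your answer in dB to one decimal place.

88.3 dB

For uncorrelated sources the intensities add, so convert each level to linear form, sum, and take 10·log₁₀ of the total.
Σ 10^(L/10) = 10^(76/10) + 10^(88/10) = 6.708e+08.
L_total = 10·log₁₀(6.708e+08) = 88.27 dB.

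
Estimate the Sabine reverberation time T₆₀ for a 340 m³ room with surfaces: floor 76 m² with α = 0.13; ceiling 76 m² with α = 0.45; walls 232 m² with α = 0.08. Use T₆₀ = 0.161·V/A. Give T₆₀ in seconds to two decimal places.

A = Σ Sᵢαᵢ = 76·0.13 + 76·0.45 + 232·0.08 = 62.64 m².
T₆₀ = 0.161 × 340 / 62.64 = 0.874 s.

0.87 s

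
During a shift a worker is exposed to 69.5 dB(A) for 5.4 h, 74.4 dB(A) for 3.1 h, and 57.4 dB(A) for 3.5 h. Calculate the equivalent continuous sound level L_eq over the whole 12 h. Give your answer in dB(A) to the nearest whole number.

71 dB(A)

L_eq = 10·log₁₀[(1/T)·Σ tᵢ·10^(Lᵢ/10)] with T = 12 h.
Σ tᵢ·10^(Lᵢ/10) = 5.4·10^(69.5/10) + 3.1·10^(74.4/10) + 3.5·10^(57.4/10) = 1.354e+08.
L_eq = 10·log₁₀(1.354e+08/12) = 70.53 dB(A).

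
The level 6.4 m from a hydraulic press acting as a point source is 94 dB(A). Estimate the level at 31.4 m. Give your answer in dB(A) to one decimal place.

80.2 dB(A)

For a point source, L₂ = L₁ − 20·log₁₀(r₂/r₁).
L₂ = 94 − 20·log₁₀(31.4/6.4) = 94 − 13.815 = 80.19 dB(A).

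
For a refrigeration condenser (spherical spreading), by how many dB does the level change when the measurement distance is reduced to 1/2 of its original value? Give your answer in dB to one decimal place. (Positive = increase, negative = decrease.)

+6.0 dB

With spherical spreading the level changes by −20·log₁₀(r₂/r₁).
ΔL = −20·log₁₀(0.5) = +6.02 dB.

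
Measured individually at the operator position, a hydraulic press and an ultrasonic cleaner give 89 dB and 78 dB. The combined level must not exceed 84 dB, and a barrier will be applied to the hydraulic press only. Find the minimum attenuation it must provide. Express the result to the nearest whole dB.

6 dB

Everything except the hydraulic press sums to 10^(78/10) = 6.310e+07 in linear terms, 78.00 dB.
The limit corresponds to 10^(84/10) = 2.512e+08; subtracting the fixed part leaves 1.881e+08 for the hydraulic press, i.e. 82.74 dB.
Required insertion loss = 89 − 82.74 = 6.26 dB.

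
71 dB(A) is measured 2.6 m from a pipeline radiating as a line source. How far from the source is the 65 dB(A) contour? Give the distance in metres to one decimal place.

10.4 m

Line-source spreading drops the level by 10·log₁₀(r₂/r₁); inverting, r₂/r₁ = 10^(ΔL/10).
r₂ = 2.6·10^((71−65)/10) = 2.6·10^(6.0/10) = 10.35 m.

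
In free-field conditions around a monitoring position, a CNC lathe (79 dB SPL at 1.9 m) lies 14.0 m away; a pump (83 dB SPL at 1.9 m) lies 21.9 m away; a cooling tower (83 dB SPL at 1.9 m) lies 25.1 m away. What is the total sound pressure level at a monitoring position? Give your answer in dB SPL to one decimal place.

Apply inverse-square spreading to bring every level to the receiver, then sum 10^(L/10).
CNC lathe: 79 − 20·log₁₀(14.0/1.9) = 79 − 17.35 = 61.65 dB SPL.
pump: 83 − 20·log₁₀(21.9/1.9) = 83 − 21.23 = 61.77 dB SPL.
cooling tower: 83 − 20·log₁₀(25.1/1.9) = 83 − 22.42 = 60.58 dB SPL.
Σ 10^(L/10) = 4.108e+06 → L_total = 10·log₁₀(4.108e+06) = 66.14 dB SPL.

66.1 dB SPL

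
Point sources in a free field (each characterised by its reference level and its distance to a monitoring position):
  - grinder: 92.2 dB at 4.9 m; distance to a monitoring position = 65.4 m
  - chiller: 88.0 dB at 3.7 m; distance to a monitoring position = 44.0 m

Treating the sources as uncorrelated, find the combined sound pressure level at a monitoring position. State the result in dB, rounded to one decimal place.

71.4 dB

First find each source's level at the receiver (point-source: −20·log₁₀(r/r_ref)), then combine on an intensity basis.
grinder: 92.2 − 20·log₁₀(65.4/4.9) = 92.2 − 22.51 = 69.69 dB.
chiller: 88.0 − 20·log₁₀(44.0/3.7) = 88.0 − 21.51 = 66.49 dB.
Σ 10^(L/10) = 1.378e+07 → L_total = 10·log₁₀(1.378e+07) = 71.39 dB.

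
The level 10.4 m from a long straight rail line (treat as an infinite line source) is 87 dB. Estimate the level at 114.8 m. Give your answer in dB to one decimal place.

Cylindrical spreading from a line source gives a 10·log₁₀(r₂/r₁) drop.
L₂ = 87 − 10·log₁₀(114.8/10.4) = 87 − 10.429 = 76.57 dB.

76.6 dB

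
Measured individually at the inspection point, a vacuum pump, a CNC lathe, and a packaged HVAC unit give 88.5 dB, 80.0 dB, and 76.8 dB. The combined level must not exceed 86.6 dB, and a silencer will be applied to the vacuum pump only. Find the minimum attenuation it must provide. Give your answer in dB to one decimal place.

3.6 dB

Everything except the vacuum pump sums to 10^(80.0/10) + 10^(76.8/10) = 1.479e+08 in linear terms, 81.70 dB.
To meet 86.6 dB overall, the treated vacuum pump may contribute at most 10^(86.6/10) − 1.479e+08 = 3.092e+08, i.e. 84.90 dB.
So the vacuum pump must be reduced from 88.5 to 84.90 dB: IL = 3.60 dB.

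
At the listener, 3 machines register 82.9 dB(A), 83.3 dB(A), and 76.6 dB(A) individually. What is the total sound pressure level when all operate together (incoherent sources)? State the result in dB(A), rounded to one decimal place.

Incoherent sources combine by intensity addition: L_total = 10·log₁₀(Σ 10^(L_i/10)).
Σ 10^(L/10) = 10^(82.9/10) + 10^(83.3/10) + 10^(76.6/10) = 4.545e+08.
L_total = 10·log₁₀(4.545e+08) = 86.58 dB(A).

86.6 dB(A)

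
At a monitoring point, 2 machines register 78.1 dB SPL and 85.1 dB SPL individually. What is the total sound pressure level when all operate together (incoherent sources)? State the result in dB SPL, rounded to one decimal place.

For uncorrelated sources the intensities add, so convert each level to linear form, sum, and take 10·log₁₀ of the total.
Σ 10^(L/10) = 10^(78.1/10) + 10^(85.1/10) = 3.882e+08.
L_total = 10·log₁₀(3.882e+08) = 85.89 dB SPL.

85.9 dB SPL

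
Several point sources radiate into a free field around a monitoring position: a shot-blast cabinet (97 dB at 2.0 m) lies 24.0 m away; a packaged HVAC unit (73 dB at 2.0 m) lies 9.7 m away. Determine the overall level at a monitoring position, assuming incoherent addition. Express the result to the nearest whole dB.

76 dB

Propagate each source to the receiver with L = L_ref − 20·log₁₀(r/r_ref), then add intensities.
shot-blast cabinet: 97 − 20·log₁₀(24.0/2.0) = 97 − 21.58 = 75.42 dB.
packaged HVAC unit: 73 − 20·log₁₀(9.7/2.0) = 73 − 13.71 = 59.29 dB.
Σ 10^(L/10) = 3.565e+07 → L_total = 10·log₁₀(3.565e+07) = 75.52 dB.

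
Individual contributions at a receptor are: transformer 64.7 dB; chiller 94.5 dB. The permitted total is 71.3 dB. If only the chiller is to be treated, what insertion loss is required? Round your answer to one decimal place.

24.3 dB

Fixed contribution from the other source: Σ 10^(L/10) = 10^(64.7/10) = 2.951e+06 (64.70 dB).
To meet 71.3 dB overall, the treated chiller may contribute at most 10^(71.3/10) − 2.951e+06 = 1.054e+07, i.e. 70.23 dB.
So the chiller must be reduced from 94.5 to 70.23 dB: IL = 24.27 dB.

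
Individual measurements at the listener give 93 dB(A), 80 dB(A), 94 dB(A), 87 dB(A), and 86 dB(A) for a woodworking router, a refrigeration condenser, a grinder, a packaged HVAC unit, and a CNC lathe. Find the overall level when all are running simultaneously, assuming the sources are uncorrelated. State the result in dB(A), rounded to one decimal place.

97.4 dB(A)

For uncorrelated sources the intensities add, so convert each level to linear form, sum, and take 10·log₁₀ of the total.
Σ 10^(L/10) = 10^(93/10) + 10^(80/10) + 10^(94/10) + 10^(87/10) + 10^(86/10) = 5.506e+09.
L_total = 10·log₁₀(5.506e+09) = 97.41 dB(A).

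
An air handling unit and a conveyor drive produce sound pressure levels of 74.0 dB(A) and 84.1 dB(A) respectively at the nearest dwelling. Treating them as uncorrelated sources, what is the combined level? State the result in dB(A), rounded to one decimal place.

84.5 dB(A)

For uncorrelated sources the intensities add, so convert each level to linear form, sum, and take 10·log₁₀ of the total.
Σ 10^(L/10) = 10^(74.0/10) + 10^(84.1/10) = 2.822e+08.
L_total = 10·log₁₀(2.822e+08) = 84.50 dB(A).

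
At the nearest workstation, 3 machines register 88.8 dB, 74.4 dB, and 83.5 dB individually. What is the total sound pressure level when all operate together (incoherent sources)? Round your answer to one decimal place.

Incoherent sources combine by intensity addition: L_total = 10·log₁₀(Σ 10^(L_i/10)).
Σ 10^(L/10) = 10^(88.8/10) + 10^(74.4/10) + 10^(83.5/10) = 1.010e+09.
L_total = 10·log₁₀(1.010e+09) = 90.04 dB.

90.0 dB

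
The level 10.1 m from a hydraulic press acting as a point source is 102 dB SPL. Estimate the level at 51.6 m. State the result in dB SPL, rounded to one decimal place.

Spherical spreading from a point source gives a 20·log₁₀(r₂/r₁) drop.
L₂ = 102 − 20·log₁₀(51.6/10.1) = 102 − 14.167 = 87.83 dB SPL.

87.8 dB SPL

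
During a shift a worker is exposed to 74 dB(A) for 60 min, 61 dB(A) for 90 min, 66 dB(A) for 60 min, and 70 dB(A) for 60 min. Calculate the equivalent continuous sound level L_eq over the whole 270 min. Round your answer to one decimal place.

69.6 dB(A)

Weight each interval's intensity by its duration and average over T = 270 min:
Σ tᵢ·10^(Lᵢ/10) = 60·10^(74/10) + 90·10^(61/10) + 60·10^(66/10) + 60·10^(70/10) = 2.459e+09.
L_eq = 10·log₁₀(2.459e+09/270) = 69.59 dB(A).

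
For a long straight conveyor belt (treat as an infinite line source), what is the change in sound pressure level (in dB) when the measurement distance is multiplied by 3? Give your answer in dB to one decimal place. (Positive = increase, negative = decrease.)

-4.8 dB

With cylindrical spreading the level changes by −10·log₁₀(r₂/r₁).
ΔL = −10·log₁₀(3) = -4.77 dB.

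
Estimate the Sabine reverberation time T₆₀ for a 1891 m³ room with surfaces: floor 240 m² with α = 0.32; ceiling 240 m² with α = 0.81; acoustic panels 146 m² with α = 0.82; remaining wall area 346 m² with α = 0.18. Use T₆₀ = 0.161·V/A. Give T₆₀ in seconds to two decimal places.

0.67 s

Summing Sᵢαᵢ: 240·0.32 + 240·0.81 + 146·0.82 + 346·0.18 = 453.20 m².
T₆₀ = 0.161·V/A = 0.161·1891/453.20 = 0.672 s.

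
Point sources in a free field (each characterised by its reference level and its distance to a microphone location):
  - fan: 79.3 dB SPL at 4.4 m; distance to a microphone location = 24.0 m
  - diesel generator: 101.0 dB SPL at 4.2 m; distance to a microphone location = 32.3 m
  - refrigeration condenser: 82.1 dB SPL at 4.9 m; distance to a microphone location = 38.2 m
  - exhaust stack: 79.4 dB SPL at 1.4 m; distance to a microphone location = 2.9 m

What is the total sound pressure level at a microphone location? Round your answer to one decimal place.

Apply inverse-square spreading to bring every level to the receiver, then sum 10^(L/10).
fan: 79.3 − 20·log₁₀(24.0/4.4) = 79.3 − 14.74 = 64.56 dB SPL.
diesel generator: 101.0 − 20·log₁₀(32.3/4.2) = 101.0 − 17.72 = 83.28 dB SPL.
refrigeration condenser: 82.1 − 20·log₁₀(38.2/4.9) = 82.1 − 17.84 = 64.26 dB SPL.
exhaust stack: 79.4 − 20·log₁₀(2.9/1.4) = 79.4 − 6.33 = 73.07 dB SPL.
Σ 10^(L/10) = 2.387e+08 → L_total = 10·log₁₀(2.387e+08) = 83.78 dB SPL.

83.8 dB SPL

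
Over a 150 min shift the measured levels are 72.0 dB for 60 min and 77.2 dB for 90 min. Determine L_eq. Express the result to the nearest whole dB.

The energy average is taken in the linear domain: L_eq = 10·log₁₀[(Σ tᵢ·10^(Lᵢ/10))/T], T = 150 min.
Σ tᵢ·10^(Lᵢ/10) = 60·10^(72.0/10) + 90·10^(77.2/10) = 5.674e+09.
L_eq = 10·log₁₀(5.674e+09/150) = 75.78 dB.

76 dB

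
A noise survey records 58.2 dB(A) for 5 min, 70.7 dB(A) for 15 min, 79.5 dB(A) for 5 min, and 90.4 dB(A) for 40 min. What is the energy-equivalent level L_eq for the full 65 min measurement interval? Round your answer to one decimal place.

L_eq = 10·log₁₀[(1/T)·Σ tᵢ·10^(Lᵢ/10)] with T = 65 min.
Σ tᵢ·10^(Lᵢ/10) = 5·10^(58.2/10) + 15·10^(70.7/10) + 5·10^(79.5/10) + 40·10^(90.4/10) = 4.448e+10.
L_eq = 10·log₁₀(4.448e+10/65) = 88.35 dB(A).

88.4 dB(A)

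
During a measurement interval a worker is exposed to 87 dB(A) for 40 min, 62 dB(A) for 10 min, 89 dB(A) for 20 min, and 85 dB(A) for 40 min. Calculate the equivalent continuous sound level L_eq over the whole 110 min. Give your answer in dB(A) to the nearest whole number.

86 dB(A)

The energy average is taken in the linear domain: L_eq = 10·log₁₀[(Σ tᵢ·10^(Lᵢ/10))/T], T = 110 min.
Σ tᵢ·10^(Lᵢ/10) = 40·10^(87/10) + 10·10^(62/10) + 20·10^(89/10) + 40·10^(85/10) = 4.860e+10.
L_eq = 10·log₁₀(4.860e+10/110) = 86.45 dB(A).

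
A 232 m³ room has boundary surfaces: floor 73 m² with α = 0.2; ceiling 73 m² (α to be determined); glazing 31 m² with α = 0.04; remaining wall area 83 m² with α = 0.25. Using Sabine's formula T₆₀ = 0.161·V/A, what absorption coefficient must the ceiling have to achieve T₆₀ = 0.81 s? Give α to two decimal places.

A = 0.161·V/T₆₀ = 0.161·232/0.81 = 46.11 m² sabins.
Absorption from the other surfaces = 73·0.2 + 31·0.04 + 83·0.25 = 36.59 m², so the ceiling must supply 9.52 m² over 73 m².
α = 9.52/73 = 0.130.

0.13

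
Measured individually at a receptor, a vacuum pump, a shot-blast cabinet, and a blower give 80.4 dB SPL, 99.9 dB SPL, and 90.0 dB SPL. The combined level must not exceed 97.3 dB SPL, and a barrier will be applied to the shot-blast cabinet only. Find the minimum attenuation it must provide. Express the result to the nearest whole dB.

Everything except the shot-blast cabinet sums to 10^(80.4/10) + 10^(90.0/10) = 1.110e+09 in linear terms, 90.45 dB SPL.
To meet 97.3 dB SPL overall, the treated shot-blast cabinet may contribute at most 10^(97.3/10) − 1.110e+09 = 4.261e+09, i.e. 96.29 dB SPL.
Required insertion loss = 99.9 − 96.29 = 3.61 dB.

4 dB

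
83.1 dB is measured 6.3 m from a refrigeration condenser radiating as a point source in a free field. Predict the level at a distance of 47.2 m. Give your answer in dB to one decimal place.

Spherical spreading from a point source gives a 20·log₁₀(r₂/r₁) drop.
L₂ = 83.1 − 20·log₁₀(47.2/6.3) = 83.1 − 17.492 = 65.61 dB.

65.6 dB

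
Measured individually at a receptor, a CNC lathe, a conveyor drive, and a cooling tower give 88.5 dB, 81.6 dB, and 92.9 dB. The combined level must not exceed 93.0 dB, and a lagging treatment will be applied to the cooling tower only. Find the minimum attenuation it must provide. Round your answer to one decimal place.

2.3 dB

Everything except the cooling tower sums to 10^(88.5/10) + 10^(81.6/10) = 8.525e+08 in linear terms, 89.31 dB.
The limit corresponds to 10^(93.0/10) = 1.995e+09; subtracting the fixed part leaves 1.143e+09 for the cooling tower, i.e. 90.58 dB.
So the cooling tower must be reduced from 92.9 to 90.58 dB: IL = 2.32 dB.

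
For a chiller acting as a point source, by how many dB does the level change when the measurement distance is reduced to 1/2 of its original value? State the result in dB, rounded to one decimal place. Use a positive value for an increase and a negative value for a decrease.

+6.0 dB

A point source loses 6 dB per doubling of distance; generally ΔL = −20·log₁₀(r₂/r₁).
ΔL = −20·log₁₀(0.5) = +6.02 dB.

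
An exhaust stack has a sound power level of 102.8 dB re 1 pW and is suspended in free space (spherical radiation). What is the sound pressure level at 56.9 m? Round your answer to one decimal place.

Free-field spherical radiation: L_p = L_w − 10·log₁₀(4π·r²), r = 56.9 m.
4π·r² = 4.069e+04 m², 10·log₁₀ of that is 46.094 dB.
L_p = 102.8 − 46.094 = 56.71 dB.

56.7 dB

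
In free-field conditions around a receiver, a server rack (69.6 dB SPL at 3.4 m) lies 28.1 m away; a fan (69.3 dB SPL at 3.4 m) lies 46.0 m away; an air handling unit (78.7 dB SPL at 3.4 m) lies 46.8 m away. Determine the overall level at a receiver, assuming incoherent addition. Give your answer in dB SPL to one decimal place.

Propagate each source to the receiver with L = L_ref − 20·log₁₀(r/r_ref), then add intensities.
server rack: 69.6 − 20·log₁₀(28.1/3.4) = 69.6 − 18.34 = 51.26 dB SPL.
fan: 69.3 − 20·log₁₀(46.0/3.4) = 69.3 − 22.63 = 46.67 dB SPL.
air handling unit: 78.7 − 20·log₁₀(46.8/3.4) = 78.7 − 22.78 = 55.92 dB SPL.
Σ 10^(L/10) = 5.713e+05 → L_total = 10·log₁₀(5.713e+05) = 57.57 dB SPL.

57.6 dB SPL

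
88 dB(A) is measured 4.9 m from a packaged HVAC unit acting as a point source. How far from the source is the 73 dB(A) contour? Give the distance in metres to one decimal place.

27.6 m

The 15.0 dB drop corresponds to a distance ratio of 10^(15.0/20) for a point source.
r₂ = 4.9·10^((88−73)/20) = 4.9·10^(15.0/20) = 27.55 m.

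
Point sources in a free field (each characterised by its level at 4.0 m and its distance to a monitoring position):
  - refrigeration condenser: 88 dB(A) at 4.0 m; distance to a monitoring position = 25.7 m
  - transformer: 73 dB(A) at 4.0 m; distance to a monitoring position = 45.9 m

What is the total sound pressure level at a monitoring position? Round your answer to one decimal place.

71.9 dB(A)

First find each source's level at the receiver (point-source: −20·log₁₀(r/r_ref)), then combine on an intensity basis.
refrigeration condenser: 88 − 20·log₁₀(25.7/4.0) = 88 − 16.16 = 71.84 dB(A).
transformer: 73 − 20·log₁₀(45.9/4.0) = 73 − 21.20 = 51.80 dB(A).
Σ 10^(L/10) = 1.544e+07 → L_total = 10·log₁₀(1.544e+07) = 71.89 dB(A).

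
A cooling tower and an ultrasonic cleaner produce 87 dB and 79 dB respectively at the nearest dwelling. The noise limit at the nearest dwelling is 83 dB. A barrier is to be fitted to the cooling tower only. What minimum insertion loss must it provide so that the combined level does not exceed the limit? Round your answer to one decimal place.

The untreated sources together contribute 10^(79/10) = 7.943e+07, i.e. 79.00 dB.
The limit corresponds to 10^(83/10) = 1.995e+08; subtracting the fixed part leaves 1.201e+08 for the cooling tower, i.e. 80.80 dB.
So the cooling tower must be reduced from 87 to 80.80 dB: IL = 6.20 dB.

6.2 dB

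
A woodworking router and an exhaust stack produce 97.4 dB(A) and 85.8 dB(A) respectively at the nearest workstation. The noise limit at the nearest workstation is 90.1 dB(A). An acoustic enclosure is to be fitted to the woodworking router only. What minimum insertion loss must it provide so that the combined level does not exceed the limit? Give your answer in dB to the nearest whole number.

9 dB

Fixed contribution from the other source: Σ 10^(L/10) = 10^(85.8/10) = 3.802e+08 (85.80 dB(A)).
To meet 90.1 dB(A) overall, the treated woodworking router may contribute at most 10^(90.1/10) − 3.802e+08 = 6.431e+08, i.e. 88.08 dB(A).
Required insertion loss = 97.4 − 88.08 = 9.32 dB.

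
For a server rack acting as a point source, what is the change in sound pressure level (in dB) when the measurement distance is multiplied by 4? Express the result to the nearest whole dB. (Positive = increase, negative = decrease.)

-12 dB

A point source loses 6 dB per doubling of distance; generally ΔL = −20·log₁₀(r₂/r₁).
ΔL = −20·log₁₀(4) = -12.04 dB.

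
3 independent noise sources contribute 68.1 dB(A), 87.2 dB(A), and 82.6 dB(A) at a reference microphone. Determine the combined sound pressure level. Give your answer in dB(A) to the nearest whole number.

89 dB(A)

For uncorrelated sources the intensities add, so convert each level to linear form, sum, and take 10·log₁₀ of the total.
Σ 10^(L/10) = 10^(68.1/10) + 10^(87.2/10) + 10^(82.6/10) = 7.132e+08.
L_total = 10·log₁₀(7.132e+08) = 88.53 dB(A).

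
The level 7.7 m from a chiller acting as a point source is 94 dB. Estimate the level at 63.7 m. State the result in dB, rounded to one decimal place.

Point-source attenuation: ΔL = 20·log₁₀(r₂/r₁) = 20·log₁₀(63.7/7.7) = 18.353 dB.
L₂ = 94 − 20·log₁₀(63.7/7.7) = 94 − 18.353 = 75.65 dB.

75.6 dB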